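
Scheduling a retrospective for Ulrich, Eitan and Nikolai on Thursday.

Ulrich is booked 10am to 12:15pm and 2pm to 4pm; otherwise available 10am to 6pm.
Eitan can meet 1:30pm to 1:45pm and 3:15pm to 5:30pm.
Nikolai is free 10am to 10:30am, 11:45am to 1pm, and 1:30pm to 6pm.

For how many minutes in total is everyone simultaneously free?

105 minutes

Ulrich free within 10:00–18:00: 12:15–14:00, 16:00–18:00.
Ulrich ∩ Eitan: 13:30–13:45, 16:00–17:30.
Ulrich ∩ Eitan ∩ Nikolai: 13:30–13:45, 16:00–17:30.
Total common minutes: 15 + 90 = 105.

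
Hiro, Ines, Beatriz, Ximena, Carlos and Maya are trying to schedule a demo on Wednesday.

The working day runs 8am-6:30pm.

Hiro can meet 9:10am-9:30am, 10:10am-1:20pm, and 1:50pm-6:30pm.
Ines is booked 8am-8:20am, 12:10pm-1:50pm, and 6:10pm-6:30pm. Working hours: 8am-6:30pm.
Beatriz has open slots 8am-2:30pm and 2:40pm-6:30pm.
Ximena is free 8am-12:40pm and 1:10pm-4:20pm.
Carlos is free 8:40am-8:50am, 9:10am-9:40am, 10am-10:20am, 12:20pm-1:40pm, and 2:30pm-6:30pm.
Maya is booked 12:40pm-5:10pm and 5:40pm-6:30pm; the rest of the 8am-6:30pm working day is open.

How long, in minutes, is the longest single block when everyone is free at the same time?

Ines free within 08:00–18:30: 08:20–12:10, 13:50–18:10.
Maya free within 08:00–18:30: 08:00–12:40, 17:10–17:40.
Hiro ∩ Ines: 09:10–09:30, 10:10–12:10, 13:50–18:10.
Hiro ∩ Ines ∩ Beatriz: 09:10–09:30, 10:10–12:10, 13:50–14:30, 14:40–18:10.
Hiro ∩ Ines ∩ Beatriz ∩ Ximena: 09:10–09:30, 10:10–12:10, 13:50–14:30, 14:40–16:20.
Hiro ∩ Ines ∩ Beatriz ∩ Ximena ∩ Carlos: 09:10–09:30, 10:10–10:20, 14:40–16:20.
Hiro ∩ Ines ∩ Beatriz ∩ Ximena ∩ Carlos ∩ Maya: 09:10–09:30, 10:10–10:20.
Common window lengths: 20, 10 min; longest is 20.

20 minutes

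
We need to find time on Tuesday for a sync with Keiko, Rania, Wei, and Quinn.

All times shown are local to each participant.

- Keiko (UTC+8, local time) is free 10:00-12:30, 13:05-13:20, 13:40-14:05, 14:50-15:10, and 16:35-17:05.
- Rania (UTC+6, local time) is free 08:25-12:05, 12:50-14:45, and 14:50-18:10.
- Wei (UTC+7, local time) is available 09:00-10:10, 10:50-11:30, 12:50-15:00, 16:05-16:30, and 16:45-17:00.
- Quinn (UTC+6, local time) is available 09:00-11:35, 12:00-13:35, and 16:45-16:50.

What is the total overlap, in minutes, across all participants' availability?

75 minutes

Keiko → UTC: 02:00–04:30, 05:05–05:20, 05:40–06:05, 06:50–07:10, 08:35–09:05.
Rania → UTC: 02:25–06:05, 06:50–08:45, 08:50–12:10.
Wei → UTC: 02:00–03:10, 03:50–04:30, 05:50–08:00, 09:05–09:30, 09:45–10:00.
Quinn → UTC: 03:00–05:35, 06:00–07:35, 10:45–10:50.
Keiko ∩ Rania: 02:25–04:30, 05:05–05:20, 05:40–06:05, 06:50–07:10, 08:35–08:45, 08:50–09:05.
Keiko ∩ Rania ∩ Wei: 02:25–03:10, 03:50–04:30, 05:50–06:05, 06:50–07:10.
Keiko ∩ Rania ∩ Wei ∩ Quinn: 03:00–03:10, 03:50–04:30, 06:00–06:05, 06:50–07:10.
Total common minutes: 10 + 40 + 5 + 20 = 75.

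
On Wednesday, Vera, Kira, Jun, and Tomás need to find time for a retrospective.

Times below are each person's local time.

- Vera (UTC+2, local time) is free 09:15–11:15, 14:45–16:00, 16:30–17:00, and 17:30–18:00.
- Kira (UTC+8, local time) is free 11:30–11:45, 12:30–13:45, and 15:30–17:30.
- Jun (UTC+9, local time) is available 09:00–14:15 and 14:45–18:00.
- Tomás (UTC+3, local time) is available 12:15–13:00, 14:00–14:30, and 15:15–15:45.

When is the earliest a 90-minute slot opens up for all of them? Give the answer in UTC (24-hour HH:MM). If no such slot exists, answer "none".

Vera → UTC: 07:15–09:15, 12:45–14:00, 14:30–15:00, 15:30–16:00.
Kira → UTC: 03:30–03:45, 04:30–05:45, 07:30–09:30.
Jun → UTC: 00:00–05:15, 05:45–09:00.
Tomás → UTC: 09:15–10:00, 11:00–11:30, 12:15–12:45.
Vera ∩ Kira: 07:30–09:15.
Vera ∩ Kira ∩ Jun: 07:30–09:00.
Vera ∩ Kira ∩ Jun ∩ Tomás: (none).
Windows ≥ 90 min: (none).

none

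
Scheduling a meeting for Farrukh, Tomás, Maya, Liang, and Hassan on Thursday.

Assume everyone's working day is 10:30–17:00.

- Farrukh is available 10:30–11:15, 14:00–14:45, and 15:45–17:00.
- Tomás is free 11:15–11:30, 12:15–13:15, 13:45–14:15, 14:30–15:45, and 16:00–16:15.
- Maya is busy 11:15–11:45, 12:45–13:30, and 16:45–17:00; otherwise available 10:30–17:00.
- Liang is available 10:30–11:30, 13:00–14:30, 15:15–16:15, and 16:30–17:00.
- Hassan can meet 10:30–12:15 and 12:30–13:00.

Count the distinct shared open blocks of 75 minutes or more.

0

Maya free within 10:30–17:00: 10:30–11:15, 11:45–12:45, 13:30–16:45.
Farrukh ∩ Tomás: 14:00–14:15, 14:30–14:45, 16:00–16:15.
Farrukh ∩ Tomás ∩ Maya: 14:00–14:15, 14:30–14:45, 16:00–16:15.
Farrukh ∩ Tomás ∩ Maya ∩ Liang: 14:00–14:15, 16:00–16:15.
Farrukh ∩ Tomás ∩ Maya ∩ Liang ∩ Hassan: (none).
Windows ≥ 75 min: (none).
That's 0 windows.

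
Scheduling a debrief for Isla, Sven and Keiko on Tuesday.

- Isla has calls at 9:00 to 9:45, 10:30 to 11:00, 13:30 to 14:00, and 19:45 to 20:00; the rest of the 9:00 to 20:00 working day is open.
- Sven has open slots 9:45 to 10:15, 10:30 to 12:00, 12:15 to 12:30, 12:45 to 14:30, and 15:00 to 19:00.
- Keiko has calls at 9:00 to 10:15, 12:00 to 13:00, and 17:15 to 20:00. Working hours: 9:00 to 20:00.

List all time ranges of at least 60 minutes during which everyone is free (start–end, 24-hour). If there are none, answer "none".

11:00–12:00, 15:00–17:15

Isla free within 09:00–20:00: 09:45–10:30, 11:00–13:30, 14:00–19:45.
Keiko free within 09:00–20:00: 10:15–12:00, 13:00–17:15.
Isla ∩ Sven: 09:45–10:15, 11:00–12:00, 12:15–12:30, 12:45–13:30, 14:00–14:30, 15:00–19:00.
Isla ∩ Sven ∩ Keiko: 11:00–12:00, 13:00–13:30, 14:00–14:30, 15:00–17:15.
Windows ≥ 60 min: 11:00–12:00, 15:00–17:15.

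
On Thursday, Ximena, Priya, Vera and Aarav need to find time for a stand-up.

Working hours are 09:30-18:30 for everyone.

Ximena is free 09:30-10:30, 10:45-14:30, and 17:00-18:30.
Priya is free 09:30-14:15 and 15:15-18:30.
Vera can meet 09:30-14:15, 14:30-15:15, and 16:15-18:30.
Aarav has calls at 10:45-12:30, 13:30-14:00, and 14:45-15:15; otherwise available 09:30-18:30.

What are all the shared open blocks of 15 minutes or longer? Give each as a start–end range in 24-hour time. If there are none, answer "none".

Aarav free within 09:30–18:30: 09:30–10:45, 12:30–13:30, 14:00–14:45, 15:15–18:30.
Ximena ∩ Priya: 09:30–10:30, 10:45–14:15, 17:00–18:30.
Ximena ∩ Priya ∩ Vera: 09:30–10:30, 10:45–14:15, 17:00–18:30.
Ximena ∩ Priya ∩ Vera ∩ Aarav: 09:30–10:30, 12:30–13:30, 14:00–14:15, 17:00–18:30.
Windows ≥ 15 min: 09:30–10:30, 12:30–13:30, 14:00–14:15, 17:00–18:30.

09:30–10:30, 12:30–13:30, 14:00–14:15, 17:00–18:30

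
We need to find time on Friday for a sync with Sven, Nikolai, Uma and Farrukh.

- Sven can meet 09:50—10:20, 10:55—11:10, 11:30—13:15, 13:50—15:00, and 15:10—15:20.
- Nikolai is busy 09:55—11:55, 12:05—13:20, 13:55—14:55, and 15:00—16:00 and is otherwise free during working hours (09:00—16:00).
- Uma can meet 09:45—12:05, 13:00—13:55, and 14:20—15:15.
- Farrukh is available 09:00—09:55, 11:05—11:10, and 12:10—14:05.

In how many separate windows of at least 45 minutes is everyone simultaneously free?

0

Nikolai free within 09:00–16:00: 09:00–09:55, 11:55–12:05, 13:20–13:55, 14:55–15:00.
Sven ∩ Nikolai: 09:50–09:55, 11:55–12:05, 13:50–13:55, 14:55–15:00.
Sven ∩ Nikolai ∩ Uma: 09:50–09:55, 11:55–12:05, 13:50–13:55, 14:55–15:00.
Sven ∩ Nikolai ∩ Uma ∩ Farrukh: 09:50–09:55, 13:50–13:55.
Windows ≥ 45 min: (none).
That's 0 windows.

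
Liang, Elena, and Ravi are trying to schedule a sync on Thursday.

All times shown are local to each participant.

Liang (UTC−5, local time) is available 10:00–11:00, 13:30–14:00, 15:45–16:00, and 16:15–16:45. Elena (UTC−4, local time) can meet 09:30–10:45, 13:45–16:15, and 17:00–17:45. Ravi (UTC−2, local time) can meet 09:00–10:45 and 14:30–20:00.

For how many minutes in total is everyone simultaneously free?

Liang → UTC: 15:00–16:00, 18:30–19:00, 20:45–21:00, 21:15–21:45.
Elena → UTC: 13:30–14:45, 17:45–20:15, 21:00–21:45.
Ravi → UTC: 11:00–12:45, 16:30–22:00.
Liang ∩ Elena: 18:30–19:00, 21:15–21:45.
Liang ∩ Elena ∩ Ravi: 18:30–19:00, 21:15–21:45.
Total common minutes: 30 + 30 = 60.

60 minutes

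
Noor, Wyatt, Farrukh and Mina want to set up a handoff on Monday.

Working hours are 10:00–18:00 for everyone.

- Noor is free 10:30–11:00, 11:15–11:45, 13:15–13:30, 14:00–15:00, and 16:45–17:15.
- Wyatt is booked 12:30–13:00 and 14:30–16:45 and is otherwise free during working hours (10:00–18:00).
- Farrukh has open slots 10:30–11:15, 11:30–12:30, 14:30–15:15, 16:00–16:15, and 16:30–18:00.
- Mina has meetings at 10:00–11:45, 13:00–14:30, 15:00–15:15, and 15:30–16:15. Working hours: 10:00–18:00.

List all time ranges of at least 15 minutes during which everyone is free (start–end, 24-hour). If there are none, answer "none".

16:45–17:15

Wyatt free within 10:00–18:00: 10:00–12:30, 13:00–14:30, 16:45–18:00.
Mina free within 10:00–18:00: 11:45–13:00, 14:30–15:00, 15:15–15:30, 16:15–18:00.
Noor ∩ Wyatt: 10:30–11:00, 11:15–11:45, 13:15–13:30, 14:00–14:30, 16:45–17:15.
Noor ∩ Wyatt ∩ Farrukh: 10:30–11:00, 11:30–11:45, 16:45–17:15.
Noor ∩ Wyatt ∩ Farrukh ∩ Mina: 16:45–17:15.
Windows ≥ 15 min: 16:45–17:15.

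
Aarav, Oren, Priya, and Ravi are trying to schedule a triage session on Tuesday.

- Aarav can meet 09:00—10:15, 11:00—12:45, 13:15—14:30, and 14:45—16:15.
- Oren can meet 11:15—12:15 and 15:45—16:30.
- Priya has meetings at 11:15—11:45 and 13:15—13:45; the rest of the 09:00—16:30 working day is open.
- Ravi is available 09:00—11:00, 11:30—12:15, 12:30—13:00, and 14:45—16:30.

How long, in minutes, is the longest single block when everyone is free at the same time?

Priya free within 09:00–16:30: 09:00–11:15, 11:45–13:15, 13:45–16:30.
Aarav ∩ Oren: 11:15–12:15, 15:45–16:15.
Aarav ∩ Oren ∩ Priya: 11:45–12:15, 15:45–16:15.
Aarav ∩ Oren ∩ Priya ∩ Ravi: 11:45–12:15, 15:45–16:15.
Common window lengths: 30, 30 min; longest is 30.

30 minutes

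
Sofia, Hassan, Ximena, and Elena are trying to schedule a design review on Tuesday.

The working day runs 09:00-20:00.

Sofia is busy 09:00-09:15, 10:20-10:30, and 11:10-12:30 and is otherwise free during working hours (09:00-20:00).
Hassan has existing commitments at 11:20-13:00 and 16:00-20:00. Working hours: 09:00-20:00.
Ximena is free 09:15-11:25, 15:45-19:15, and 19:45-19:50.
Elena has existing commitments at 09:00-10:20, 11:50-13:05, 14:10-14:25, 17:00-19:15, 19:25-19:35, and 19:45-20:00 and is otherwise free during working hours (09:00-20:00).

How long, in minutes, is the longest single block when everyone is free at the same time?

Sofia free within 09:00–20:00: 09:15–10:20, 10:30–11:10, 12:30–20:00.
Hassan free within 09:00–20:00: 09:00–11:20, 13:00–16:00.
Elena free within 09:00–20:00: 10:20–11:50, 13:05–14:10, 14:25–17:00, 19:15–19:25, 19:35–19:45.
Sofia ∩ Hassan: 09:15–10:20, 10:30–11:10, 13:00–16:00.
Sofia ∩ Hassan ∩ Ximena: 09:15–10:20, 10:30–11:10, 15:45–16:00.
Sofia ∩ Hassan ∩ Ximena ∩ Elena: 10:30–11:10, 15:45–16:00.
Common window lengths: 40, 15 min; longest is 40.

40 minutes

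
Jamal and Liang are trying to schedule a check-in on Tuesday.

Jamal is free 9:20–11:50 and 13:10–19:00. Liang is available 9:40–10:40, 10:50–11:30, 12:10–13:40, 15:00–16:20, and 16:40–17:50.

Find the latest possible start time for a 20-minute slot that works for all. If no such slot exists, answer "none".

17:30

Jamal ∩ Liang: 09:40–10:40, 10:50–11:30, 13:10–13:40, 15:00–16:20, 16:40–17:50.
Windows ≥ 20 min: 09:40–10:40, 10:50–11:30, 13:10–13:40, 15:00–16:20, 16:40–17:50.
Latest start in the last window 16:40–17:50 is 17:50 − 20 min = 17:30.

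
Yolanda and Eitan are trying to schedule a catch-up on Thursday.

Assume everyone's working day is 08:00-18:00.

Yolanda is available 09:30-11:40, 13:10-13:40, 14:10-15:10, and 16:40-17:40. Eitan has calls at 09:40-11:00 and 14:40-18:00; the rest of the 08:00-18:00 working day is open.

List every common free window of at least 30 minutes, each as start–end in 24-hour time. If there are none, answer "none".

Eitan free within 08:00–18:00: 08:00–09:40, 11:00–14:40.
Yolanda ∩ Eitan: 09:30–09:40, 11:00–11:40, 13:10–13:40, 14:10–14:40.
Windows ≥ 30 min: 11:00–11:40, 13:10–13:40, 14:10–14:40.

11:00–11:40, 13:10–13:40, 14:10–14:40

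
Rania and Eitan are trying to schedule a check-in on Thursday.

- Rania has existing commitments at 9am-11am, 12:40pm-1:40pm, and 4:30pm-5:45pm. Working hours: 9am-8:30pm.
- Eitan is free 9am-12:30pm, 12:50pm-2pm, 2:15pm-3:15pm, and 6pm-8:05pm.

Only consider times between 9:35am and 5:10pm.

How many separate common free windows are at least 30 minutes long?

Rania free within 09:00–20:30: 11:00–12:40, 13:40–16:30, 17:45–20:30.
Rania ∩ Eitan: 11:00–12:30, 13:40–14:00, 14:15–15:15, 18:00–20:05.
Restricted to 09:35–17:10: 11:00–12:30, 13:40–14:00, 14:15–15:15.
Windows ≥ 30 min: 11:00–12:30, 14:15–15:15.
That's 2 windows.

2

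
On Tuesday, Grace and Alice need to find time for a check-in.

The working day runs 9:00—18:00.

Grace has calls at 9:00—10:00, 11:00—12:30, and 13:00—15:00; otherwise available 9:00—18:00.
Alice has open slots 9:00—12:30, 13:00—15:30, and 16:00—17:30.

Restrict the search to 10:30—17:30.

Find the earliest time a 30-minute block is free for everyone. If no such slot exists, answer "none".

Grace free within 09:00–18:00: 10:00–11:00, 12:30–13:00, 15:00–18:00.
Grace ∩ Alice: 10:00–11:00, 15:00–15:30, 16:00–17:30.
Restricted to 10:30–17:30: 10:30–11:00, 15:00–15:30, 16:00–17:30.
Windows ≥ 30 min: 10:30–11:00, 15:00–15:30, 16:00–17:30.
Earliest such window starts at 10:30.

10:30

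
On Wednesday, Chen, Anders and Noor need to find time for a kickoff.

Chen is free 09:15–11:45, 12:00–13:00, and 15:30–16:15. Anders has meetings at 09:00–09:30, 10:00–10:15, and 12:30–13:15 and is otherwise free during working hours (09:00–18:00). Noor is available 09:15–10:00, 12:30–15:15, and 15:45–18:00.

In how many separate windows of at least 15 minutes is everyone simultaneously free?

Anders free within 09:00–18:00: 09:30–10:00, 10:15–12:30, 13:15–18:00.
Chen ∩ Anders: 09:30–10:00, 10:15–11:45, 12:00–12:30, 15:30–16:15.
Chen ∩ Anders ∩ Noor: 09:30–10:00, 15:45–16:15.
Windows ≥ 15 min: 09:30–10:00, 15:45–16:15.
That's 2 windows.

2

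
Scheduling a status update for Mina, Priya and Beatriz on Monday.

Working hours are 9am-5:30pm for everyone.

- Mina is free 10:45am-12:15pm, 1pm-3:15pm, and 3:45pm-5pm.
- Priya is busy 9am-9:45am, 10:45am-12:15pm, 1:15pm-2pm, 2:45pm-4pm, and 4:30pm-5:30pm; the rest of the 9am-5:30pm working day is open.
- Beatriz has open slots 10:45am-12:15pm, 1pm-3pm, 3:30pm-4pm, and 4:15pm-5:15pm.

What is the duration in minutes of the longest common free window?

Priya free within 09:00–17:30: 09:45–10:45, 12:15–13:15, 14:00–14:45, 16:00–16:30.
Mina ∩ Priya: 13:00–13:15, 14:00–14:45, 16:00–16:30.
Mina ∩ Priya ∩ Beatriz: 13:00–13:15, 14:00–14:45, 16:15–16:30.
Common window lengths: 15, 45, 15 min; longest is 45.

45 minutes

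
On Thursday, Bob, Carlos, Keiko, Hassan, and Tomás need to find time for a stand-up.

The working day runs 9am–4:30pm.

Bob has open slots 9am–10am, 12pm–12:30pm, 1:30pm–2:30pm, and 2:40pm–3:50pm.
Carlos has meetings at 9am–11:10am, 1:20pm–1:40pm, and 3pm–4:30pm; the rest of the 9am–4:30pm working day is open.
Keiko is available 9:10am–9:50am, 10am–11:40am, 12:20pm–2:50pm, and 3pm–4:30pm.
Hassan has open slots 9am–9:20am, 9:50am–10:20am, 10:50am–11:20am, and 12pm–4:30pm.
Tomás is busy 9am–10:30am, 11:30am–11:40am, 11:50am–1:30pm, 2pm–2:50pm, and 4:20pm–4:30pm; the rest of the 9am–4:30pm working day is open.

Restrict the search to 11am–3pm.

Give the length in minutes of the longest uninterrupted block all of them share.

Carlos free within 09:00–16:30: 11:10–13:20, 13:40–15:00.
Tomás free within 09:00–16:30: 10:30–11:30, 11:40–11:50, 13:30–14:00, 14:50–16:20.
Bob ∩ Carlos: 12:00–12:30, 13:40–14:30, 14:40–15:00.
Bob ∩ Carlos ∩ Keiko: 12:20–12:30, 13:40–14:30, 14:40–14:50.
Bob ∩ Carlos ∩ Keiko ∩ Hassan: 12:20–12:30, 13:40–14:30, 14:40–14:50.
Bob ∩ Carlos ∩ Keiko ∩ Hassan ∩ Tomás: 13:40–14:00.
Restricted to 11:00–15:00: 13:40–14:00.
Single common window of 20 minutes.

20 minutes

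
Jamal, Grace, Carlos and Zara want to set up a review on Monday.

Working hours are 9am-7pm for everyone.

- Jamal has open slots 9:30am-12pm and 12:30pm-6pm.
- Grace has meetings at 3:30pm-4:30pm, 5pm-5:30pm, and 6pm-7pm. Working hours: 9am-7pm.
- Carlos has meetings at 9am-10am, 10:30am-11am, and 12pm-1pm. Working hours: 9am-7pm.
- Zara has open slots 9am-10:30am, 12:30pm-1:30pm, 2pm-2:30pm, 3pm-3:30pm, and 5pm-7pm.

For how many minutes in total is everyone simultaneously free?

150 minutes

Grace free within 09:00–19:00: 09:00–15:30, 16:30–17:00, 17:30–18:00.
Carlos free within 09:00–19:00: 10:00–10:30, 11:00–12:00, 13:00–19:00.
Jamal ∩ Grace: 09:30–12:00, 12:30–15:30, 16:30–17:00, 17:30–18:00.
Jamal ∩ Grace ∩ Carlos: 10:00–10:30, 11:00–12:00, 13:00–15:30, 16:30–17:00, 17:30–18:00.
Jamal ∩ Grace ∩ Carlos ∩ Zara: 10:00–10:30, 13:00–13:30, 14:00–14:30, 15:00–15:30, 17:30–18:00.
Total common minutes: 30 + 30 + 30 + 30 + 30 = 150.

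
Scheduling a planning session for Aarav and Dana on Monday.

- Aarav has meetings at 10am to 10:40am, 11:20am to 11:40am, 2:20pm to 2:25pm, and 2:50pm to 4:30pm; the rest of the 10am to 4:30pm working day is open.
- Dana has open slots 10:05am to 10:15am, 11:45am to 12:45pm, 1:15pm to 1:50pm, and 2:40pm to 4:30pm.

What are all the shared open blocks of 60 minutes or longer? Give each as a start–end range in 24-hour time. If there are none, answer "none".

Aarav free within 10:00–16:30: 10:40–11:20, 11:40–14:20, 14:25–14:50.
Aarav ∩ Dana: 11:45–12:45, 13:15–13:50, 14:40–14:50.
Windows ≥ 60 min: 11:45–12:45.

11:45–12:45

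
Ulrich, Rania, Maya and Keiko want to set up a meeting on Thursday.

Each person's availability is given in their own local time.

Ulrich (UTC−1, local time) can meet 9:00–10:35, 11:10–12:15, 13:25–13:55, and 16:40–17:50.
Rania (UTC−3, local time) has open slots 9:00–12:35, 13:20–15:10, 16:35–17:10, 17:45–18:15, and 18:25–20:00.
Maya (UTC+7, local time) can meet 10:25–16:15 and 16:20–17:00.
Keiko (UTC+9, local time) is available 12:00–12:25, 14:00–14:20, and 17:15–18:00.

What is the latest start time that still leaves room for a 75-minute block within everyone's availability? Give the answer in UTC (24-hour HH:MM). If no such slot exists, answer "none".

none

Ulrich → UTC: 10:00–11:35, 12:10–13:15, 14:25–14:55, 17:40–18:50.
Rania → UTC: 12:00–15:35, 16:20–18:10, 19:35–20:10, 20:45–21:15, 21:25–23:00.
Maya → UTC: 03:25–09:15, 09:20–10:00.
Keiko → UTC: 03:00–03:25, 05:00–05:20, 08:15–09:00.
Ulrich ∩ Rania: 12:10–13:15, 14:25–14:55, 17:40–18:10.
Ulrich ∩ Rania ∩ Maya: (none).
Ulrich ∩ Rania ∩ Maya ∩ Keiko: (none).
Windows ≥ 75 min: (none).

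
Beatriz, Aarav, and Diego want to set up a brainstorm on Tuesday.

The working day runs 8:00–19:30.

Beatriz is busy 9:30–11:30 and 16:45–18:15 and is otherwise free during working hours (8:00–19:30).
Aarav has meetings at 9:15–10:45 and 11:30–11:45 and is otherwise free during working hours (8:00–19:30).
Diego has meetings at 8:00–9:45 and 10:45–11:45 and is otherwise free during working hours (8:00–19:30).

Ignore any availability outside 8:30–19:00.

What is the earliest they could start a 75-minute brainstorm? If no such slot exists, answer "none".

11:45

Beatriz free within 08:00–19:30: 08:00–09:30, 11:30–16:45, 18:15–19:30.
Aarav free within 08:00–19:30: 08:00–09:15, 10:45–11:30, 11:45–19:30.
Diego free within 08:00–19:30: 09:45–10:45, 11:45–19:30.
Beatriz ∩ Aarav: 08:00–09:15, 11:45–16:45, 18:15–19:30.
Beatriz ∩ Aarav ∩ Diego: 11:45–16:45, 18:15–19:30.
Restricted to 08:30–19:00: 11:45–16:45, 18:15–19:00.
Windows ≥ 75 min: 11:45–16:45.
Earliest such window starts at 11:45.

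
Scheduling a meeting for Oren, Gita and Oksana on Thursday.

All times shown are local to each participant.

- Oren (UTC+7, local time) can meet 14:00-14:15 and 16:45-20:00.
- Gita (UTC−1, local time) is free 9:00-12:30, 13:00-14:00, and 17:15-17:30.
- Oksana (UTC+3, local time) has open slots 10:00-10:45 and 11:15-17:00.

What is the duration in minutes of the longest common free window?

180 minutes

Oren → UTC: 07:00–07:15, 09:45–13:00.
Gita → UTC: 10:00–13:30, 14:00–15:00, 18:15–18:30.
Oksana → UTC: 07:00–07:45, 08:15–14:00.
Oren ∩ Gita: 10:00–13:00.
Oren ∩ Gita ∩ Oksana: 10:00–13:00.
Single common window of 180 minutes.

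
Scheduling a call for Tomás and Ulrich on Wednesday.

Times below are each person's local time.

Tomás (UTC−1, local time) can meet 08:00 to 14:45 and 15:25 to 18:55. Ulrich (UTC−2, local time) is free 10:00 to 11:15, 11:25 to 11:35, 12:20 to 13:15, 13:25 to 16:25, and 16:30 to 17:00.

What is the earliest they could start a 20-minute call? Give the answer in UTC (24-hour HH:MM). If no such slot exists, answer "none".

Tomás → UTC: 09:00–15:45, 16:25–19:55.
Ulrich → UTC: 12:00–13:15, 13:25–13:35, 14:20–15:15, 15:25–18:25, 18:30–19:00.
Tomás ∩ Ulrich: 12:00–13:15, 13:25–13:35, 14:20–15:15, 15:25–15:45, 16:25–18:25, 18:30–19:00.
Windows ≥ 20 min: 12:00–13:15, 14:20–15:15, 15:25–15:45, 16:25–18:25, 18:30–19:00.
Earliest such window starts at 12:00.

12:00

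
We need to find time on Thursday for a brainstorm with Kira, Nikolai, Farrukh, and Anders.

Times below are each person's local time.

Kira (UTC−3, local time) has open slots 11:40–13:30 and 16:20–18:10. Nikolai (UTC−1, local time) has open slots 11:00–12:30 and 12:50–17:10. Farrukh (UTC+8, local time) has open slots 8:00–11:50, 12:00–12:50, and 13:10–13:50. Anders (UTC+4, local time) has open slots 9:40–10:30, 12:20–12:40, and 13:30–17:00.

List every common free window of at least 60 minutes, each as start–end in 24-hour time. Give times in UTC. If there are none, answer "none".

Kira → UTC: 14:40–16:30, 19:20–21:10.
Nikolai → UTC: 12:00–13:30, 13:50–18:10.
Farrukh → UTC: 00:00–03:50, 04:00–04:50, 05:10–05:50.
Anders → UTC: 05:40–06:30, 08:20–08:40, 09:30–13:00.
Kira ∩ Nikolai: 14:40–16:30.
Kira ∩ Nikolai ∩ Farrukh: (none).
Kira ∩ Nikolai ∩ Farrukh ∩ Anders: (none).
Windows ≥ 60 min: (none).

none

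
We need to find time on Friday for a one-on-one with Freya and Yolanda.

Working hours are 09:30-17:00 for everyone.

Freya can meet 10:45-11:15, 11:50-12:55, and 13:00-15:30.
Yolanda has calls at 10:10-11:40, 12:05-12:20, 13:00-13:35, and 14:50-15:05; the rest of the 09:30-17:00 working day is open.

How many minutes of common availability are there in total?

150 minutes

Yolanda free within 09:30–17:00: 09:30–10:10, 11:40–12:05, 12:20–13:00, 13:35–14:50, 15:05–17:00.
Freya ∩ Yolanda: 11:50–12:05, 12:20–12:55, 13:35–14:50, 15:05–15:30.
Total common minutes: 15 + 35 + 75 + 25 = 150.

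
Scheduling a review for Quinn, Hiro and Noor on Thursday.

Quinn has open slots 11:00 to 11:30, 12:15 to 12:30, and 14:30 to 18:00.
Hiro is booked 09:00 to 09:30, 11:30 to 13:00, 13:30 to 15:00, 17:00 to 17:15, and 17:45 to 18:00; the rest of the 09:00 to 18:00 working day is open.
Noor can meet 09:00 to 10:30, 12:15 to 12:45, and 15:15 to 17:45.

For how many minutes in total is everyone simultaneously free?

135 minutes

Hiro free within 09:00–18:00: 09:30–11:30, 13:00–13:30, 15:00–17:00, 17:15–17:45.
Quinn ∩ Hiro: 11:00–11:30, 15:00–17:00, 17:15–17:45.
Quinn ∩ Hiro ∩ Noor: 15:15–17:00, 17:15–17:45.
Total common minutes: 105 + 30 = 135.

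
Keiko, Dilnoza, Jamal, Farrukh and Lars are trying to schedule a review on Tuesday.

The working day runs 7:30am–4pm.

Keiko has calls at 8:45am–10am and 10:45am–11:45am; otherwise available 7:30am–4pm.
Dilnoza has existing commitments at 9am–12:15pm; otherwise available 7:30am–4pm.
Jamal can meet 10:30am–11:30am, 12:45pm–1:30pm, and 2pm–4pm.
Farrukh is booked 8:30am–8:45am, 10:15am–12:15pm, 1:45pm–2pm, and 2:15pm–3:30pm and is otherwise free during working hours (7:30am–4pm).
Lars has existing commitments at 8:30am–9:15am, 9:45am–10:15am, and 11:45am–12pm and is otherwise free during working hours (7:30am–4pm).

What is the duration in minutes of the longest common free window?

45 minutes

Keiko free within 07:30–16:00: 07:30–08:45, 10:00–10:45, 11:45–16:00.
Dilnoza free within 07:30–16:00: 07:30–09:00, 12:15–16:00.
Farrukh free within 07:30–16:00: 07:30–08:30, 08:45–10:15, 12:15–13:45, 14:00–14:15, 15:30–16:00.
Lars free within 07:30–16:00: 07:30–08:30, 09:15–09:45, 10:15–11:45, 12:00–16:00.
Keiko ∩ Dilnoza: 07:30–08:45, 12:15–16:00.
Keiko ∩ Dilnoza ∩ Jamal: 12:45–13:30, 14:00–16:00.
Keiko ∩ Dilnoza ∩ Jamal ∩ Farrukh: 12:45–13:30, 14:00–14:15, 15:30–16:00.
Keiko ∩ Dilnoza ∩ Jamal ∩ Farrukh ∩ Lars: 12:45–13:30, 14:00–14:15, 15:30–16:00.
Common window lengths: 45, 15, 30 min; longest is 45.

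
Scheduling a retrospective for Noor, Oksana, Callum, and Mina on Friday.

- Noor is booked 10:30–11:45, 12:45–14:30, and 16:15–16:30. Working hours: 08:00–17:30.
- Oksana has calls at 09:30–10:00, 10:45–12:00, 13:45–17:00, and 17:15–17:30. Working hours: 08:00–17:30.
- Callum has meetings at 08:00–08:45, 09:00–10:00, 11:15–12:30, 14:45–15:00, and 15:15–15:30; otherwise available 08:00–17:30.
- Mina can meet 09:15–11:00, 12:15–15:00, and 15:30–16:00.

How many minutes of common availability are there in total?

45 minutes

Noor free within 08:00–17:30: 08:00–10:30, 11:45–12:45, 14:30–16:15, 16:30–17:30.
Oksana free within 08:00–17:30: 08:00–09:30, 10:00–10:45, 12:00–13:45, 17:00–17:15.
Callum free within 08:00–17:30: 08:45–09:00, 10:00–11:15, 12:30–14:45, 15:00–15:15, 15:30–17:30.
Noor ∩ Oksana: 08:00–09:30, 10:00–10:30, 12:00–12:45, 17:00–17:15.
Noor ∩ Oksana ∩ Callum: 08:45–09:00, 10:00–10:30, 12:30–12:45, 17:00–17:15.
Noor ∩ Oksana ∩ Callum ∩ Mina: 10:00–10:30, 12:30–12:45.
Total common minutes: 30 + 15 = 45.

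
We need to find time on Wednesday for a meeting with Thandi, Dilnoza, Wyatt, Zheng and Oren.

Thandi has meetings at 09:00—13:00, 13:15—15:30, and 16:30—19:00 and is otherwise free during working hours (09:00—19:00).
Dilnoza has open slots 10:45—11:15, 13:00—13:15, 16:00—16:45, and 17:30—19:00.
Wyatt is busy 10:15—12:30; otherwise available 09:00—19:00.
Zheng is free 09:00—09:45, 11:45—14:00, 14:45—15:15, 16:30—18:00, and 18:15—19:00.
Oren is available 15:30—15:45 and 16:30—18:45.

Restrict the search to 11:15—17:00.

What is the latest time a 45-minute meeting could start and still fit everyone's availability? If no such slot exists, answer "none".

none

Thandi free within 09:00–19:00: 13:00–13:15, 15:30–16:30.
Wyatt free within 09:00–19:00: 09:00–10:15, 12:30–19:00.
Thandi ∩ Dilnoza: 13:00–13:15, 16:00–16:30.
Thandi ∩ Dilnoza ∩ Wyatt: 13:00–13:15, 16:00–16:30.
Thandi ∩ Dilnoza ∩ Wyatt ∩ Zheng: 13:00–13:15.
Thandi ∩ Dilnoza ∩ Wyatt ∩ Zheng ∩ Oren: (none).
Restricted to 11:15–17:00: (none).
Windows ≥ 45 min: (none).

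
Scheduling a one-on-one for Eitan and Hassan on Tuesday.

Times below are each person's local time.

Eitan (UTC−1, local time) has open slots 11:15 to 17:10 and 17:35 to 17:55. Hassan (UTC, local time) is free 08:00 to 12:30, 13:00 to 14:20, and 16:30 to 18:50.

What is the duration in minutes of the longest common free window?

100 minutes

Eitan → UTC: 12:15–18:10, 18:35–18:55.
Hassan → UTC: 08:00–12:30, 13:00–14:20, 16:30–18:50.
Eitan ∩ Hassan: 12:15–12:30, 13:00–14:20, 16:30–18:10, 18:35–18:50.
Common window lengths: 15, 80, 100, 15 min; longest is 100.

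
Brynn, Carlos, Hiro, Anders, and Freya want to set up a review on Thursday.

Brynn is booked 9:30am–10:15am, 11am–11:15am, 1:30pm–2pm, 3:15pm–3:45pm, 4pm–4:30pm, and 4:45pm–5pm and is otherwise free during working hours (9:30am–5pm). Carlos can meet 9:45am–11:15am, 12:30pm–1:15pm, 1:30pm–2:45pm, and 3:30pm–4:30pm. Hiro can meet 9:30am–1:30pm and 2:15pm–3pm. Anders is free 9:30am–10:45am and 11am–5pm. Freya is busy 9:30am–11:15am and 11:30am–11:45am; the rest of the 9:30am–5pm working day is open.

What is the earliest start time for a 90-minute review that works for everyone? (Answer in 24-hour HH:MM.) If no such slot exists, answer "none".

none

Brynn free within 09:30–17:00: 10:15–11:00, 11:15–13:30, 14:00–15:15, 15:45–16:00, 16:30–16:45.
Freya free within 09:30–17:00: 11:15–11:30, 11:45–17:00.
Brynn ∩ Carlos: 10:15–11:00, 12:30–13:15, 14:00–14:45, 15:45–16:00.
Brynn ∩ Carlos ∩ Hiro: 10:15–11:00, 12:30–13:15, 14:15–14:45.
Brynn ∩ Carlos ∩ Hiro ∩ Anders: 10:15–10:45, 12:30–13:15, 14:15–14:45.
Brynn ∩ Carlos ∩ Hiro ∩ Anders ∩ Freya: 12:30–13:15, 14:15–14:45.
Windows ≥ 90 min: (none).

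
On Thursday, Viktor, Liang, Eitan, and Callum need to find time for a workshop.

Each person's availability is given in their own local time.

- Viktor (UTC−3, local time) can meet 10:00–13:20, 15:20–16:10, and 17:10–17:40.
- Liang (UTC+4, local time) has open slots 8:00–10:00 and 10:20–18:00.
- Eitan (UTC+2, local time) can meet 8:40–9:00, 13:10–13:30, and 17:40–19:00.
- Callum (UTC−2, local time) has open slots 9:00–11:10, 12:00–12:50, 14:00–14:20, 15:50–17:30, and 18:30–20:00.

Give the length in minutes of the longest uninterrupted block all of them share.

Viktor → UTC: 13:00–16:20, 18:20–19:10, 20:10–20:40.
Liang → UTC: 04:00–06:00, 06:20–14:00.
Eitan → UTC: 06:40–07:00, 11:10–11:30, 15:40–17:00.
Callum → UTC: 11:00–13:10, 14:00–14:50, 16:00–16:20, 17:50–19:30, 20:30–22:00.
Viktor ∩ Liang: 13:00–14:00.
Viktor ∩ Liang ∩ Eitan: (none).
Viktor ∩ Liang ∩ Eitan ∩ Callum: (none).
No common window.

0 minutes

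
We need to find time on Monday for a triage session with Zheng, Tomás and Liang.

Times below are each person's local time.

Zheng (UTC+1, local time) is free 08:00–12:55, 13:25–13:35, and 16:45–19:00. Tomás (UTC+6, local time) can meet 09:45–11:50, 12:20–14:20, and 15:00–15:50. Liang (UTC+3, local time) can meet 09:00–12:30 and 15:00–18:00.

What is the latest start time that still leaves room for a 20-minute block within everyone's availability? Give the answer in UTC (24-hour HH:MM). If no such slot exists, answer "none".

09:10

Zheng → UTC: 07:00–11:55, 12:25–12:35, 15:45–18:00.
Tomás → UTC: 03:45–05:50, 06:20–08:20, 09:00–09:50.
Liang → UTC: 06:00–09:30, 12:00–15:00.
Zheng ∩ Tomás: 07:00–08:20, 09:00–09:50.
Zheng ∩ Tomás ∩ Liang: 07:00–08:20, 09:00–09:30.
Windows ≥ 20 min: 07:00–08:20, 09:00–09:30.
Latest start in the last window 09:00–09:30 is 09:30 − 20 min = 09:10.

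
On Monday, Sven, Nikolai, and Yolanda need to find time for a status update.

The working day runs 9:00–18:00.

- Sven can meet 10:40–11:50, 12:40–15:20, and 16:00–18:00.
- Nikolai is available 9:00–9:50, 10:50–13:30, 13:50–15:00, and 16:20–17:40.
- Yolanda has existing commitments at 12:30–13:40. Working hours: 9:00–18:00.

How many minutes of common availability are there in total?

Yolanda free within 09:00–18:00: 09:00–12:30, 13:40–18:00.
Sven ∩ Nikolai: 10:50–11:50, 12:40–13:30, 13:50–15:00, 16:20–17:40.
Sven ∩ Nikolai ∩ Yolanda: 10:50–11:50, 13:50–15:00, 16:20–17:40.
Total common minutes: 60 + 70 + 80 = 210.

210 minutes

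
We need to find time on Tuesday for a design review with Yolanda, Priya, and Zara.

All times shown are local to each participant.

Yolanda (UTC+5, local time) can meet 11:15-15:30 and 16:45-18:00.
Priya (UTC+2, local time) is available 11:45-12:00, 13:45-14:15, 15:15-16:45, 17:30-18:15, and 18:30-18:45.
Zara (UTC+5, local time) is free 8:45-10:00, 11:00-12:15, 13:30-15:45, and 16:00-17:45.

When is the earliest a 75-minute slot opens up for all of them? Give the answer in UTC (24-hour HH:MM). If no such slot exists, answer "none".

Yolanda → UTC: 06:15–10:30, 11:45–13:00.
Priya → UTC: 09:45–10:00, 11:45–12:15, 13:15–14:45, 15:30–16:15, 16:30–16:45.
Zara → UTC: 03:45–05:00, 06:00–07:15, 08:30–10:45, 11:00–12:45.
Yolanda ∩ Priya: 09:45–10:00, 11:45–12:15.
Yolanda ∩ Priya ∩ Zara: 09:45–10:00, 11:45–12:15.
Windows ≥ 75 min: (none).

none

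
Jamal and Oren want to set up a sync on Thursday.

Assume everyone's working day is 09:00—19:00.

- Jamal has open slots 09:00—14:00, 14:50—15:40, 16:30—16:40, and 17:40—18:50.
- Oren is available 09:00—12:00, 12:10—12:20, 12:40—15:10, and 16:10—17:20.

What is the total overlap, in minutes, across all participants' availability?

300 minutes

Jamal ∩ Oren: 09:00–12:00, 12:10–12:20, 12:40–14:00, 14:50–15:10, 16:30–16:40.
Total common minutes: 180 + 10 + 80 + 20 + 10 = 300.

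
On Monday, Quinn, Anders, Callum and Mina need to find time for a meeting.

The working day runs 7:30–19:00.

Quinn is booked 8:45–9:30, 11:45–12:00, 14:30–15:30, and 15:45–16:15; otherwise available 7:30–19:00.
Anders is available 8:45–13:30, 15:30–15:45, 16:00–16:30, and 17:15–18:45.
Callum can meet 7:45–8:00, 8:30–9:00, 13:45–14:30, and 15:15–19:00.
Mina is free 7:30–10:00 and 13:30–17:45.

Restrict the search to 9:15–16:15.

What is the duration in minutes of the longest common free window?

15 minutes

Quinn free within 07:30–19:00: 07:30–08:45, 09:30–11:45, 12:00–14:30, 15:30–15:45, 16:15–19:00.
Quinn ∩ Anders: 09:30–11:45, 12:00–13:30, 15:30–15:45, 16:15–16:30, 17:15–18:45.
Quinn ∩ Anders ∩ Callum: 15:30–15:45, 16:15–16:30, 17:15–18:45.
Quinn ∩ Anders ∩ Callum ∩ Mina: 15:30–15:45, 16:15–16:30, 17:15–17:45.
Restricted to 09:15–16:15: 15:30–15:45.
Single common window of 15 minutes.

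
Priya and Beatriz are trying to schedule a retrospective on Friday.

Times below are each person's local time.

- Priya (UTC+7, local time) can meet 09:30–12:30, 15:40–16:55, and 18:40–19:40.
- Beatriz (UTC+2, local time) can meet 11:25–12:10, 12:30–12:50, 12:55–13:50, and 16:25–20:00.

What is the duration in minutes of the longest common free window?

30 minutes

Priya → UTC: 02:30–05:30, 08:40–09:55, 11:40–12:40.
Beatriz → UTC: 09:25–10:10, 10:30–10:50, 10:55–11:50, 14:25–18:00.
Priya ∩ Beatriz: 09:25–09:55, 11:40–11:50.
Common window lengths: 30, 10 min; longest is 30.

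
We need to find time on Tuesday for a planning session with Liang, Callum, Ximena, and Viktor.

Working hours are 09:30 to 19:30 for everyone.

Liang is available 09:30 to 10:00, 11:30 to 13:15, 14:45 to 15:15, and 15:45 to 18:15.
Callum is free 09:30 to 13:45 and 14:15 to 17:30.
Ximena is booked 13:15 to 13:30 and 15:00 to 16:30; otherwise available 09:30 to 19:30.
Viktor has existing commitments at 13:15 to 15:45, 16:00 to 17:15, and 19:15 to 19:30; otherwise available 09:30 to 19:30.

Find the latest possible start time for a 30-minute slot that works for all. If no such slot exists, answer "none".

Ximena free within 09:30–19:30: 09:30–13:15, 13:30–15:00, 16:30–19:30.
Viktor free within 09:30–19:30: 09:30–13:15, 15:45–16:00, 17:15–19:15.
Liang ∩ Callum: 09:30–10:00, 11:30–13:15, 14:45–15:15, 15:45–17:30.
Liang ∩ Callum ∩ Ximena: 09:30–10:00, 11:30–13:15, 14:45–15:00, 16:30–17:30.
Liang ∩ Callum ∩ Ximena ∩ Viktor: 09:30–10:00, 11:30–13:15, 17:15–17:30.
Windows ≥ 30 min: 09:30–10:00, 11:30–13:15.
Latest start in the last window 11:30–13:15 is 13:15 − 30 min = 12:45.

12:45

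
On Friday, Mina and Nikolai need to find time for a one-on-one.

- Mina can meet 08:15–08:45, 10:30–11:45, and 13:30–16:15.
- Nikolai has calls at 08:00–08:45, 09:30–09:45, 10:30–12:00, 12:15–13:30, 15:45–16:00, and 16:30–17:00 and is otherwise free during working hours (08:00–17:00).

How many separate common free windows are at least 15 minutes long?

Nikolai free within 08:00–17:00: 08:45–09:30, 09:45–10:30, 12:00–12:15, 13:30–15:45, 16:00–16:30.
Mina ∩ Nikolai: 13:30–15:45, 16:00–16:15.
Windows ≥ 15 min: 13:30–15:45, 16:00–16:15.
That's 2 windows.

2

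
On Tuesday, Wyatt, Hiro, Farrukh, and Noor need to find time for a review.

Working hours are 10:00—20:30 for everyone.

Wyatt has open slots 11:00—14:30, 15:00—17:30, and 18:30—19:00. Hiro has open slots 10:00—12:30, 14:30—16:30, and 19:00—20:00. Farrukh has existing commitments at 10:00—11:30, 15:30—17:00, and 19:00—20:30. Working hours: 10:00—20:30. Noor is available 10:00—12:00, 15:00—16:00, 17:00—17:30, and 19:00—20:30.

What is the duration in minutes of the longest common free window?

Farrukh free within 10:00–20:30: 11:30–15:30, 17:00–19:00.
Wyatt ∩ Hiro: 11:00–12:30, 15:00–16:30.
Wyatt ∩ Hiro ∩ Farrukh: 11:30–12:30, 15:00–15:30.
Wyatt ∩ Hiro ∩ Farrukh ∩ Noor: 11:30–12:00, 15:00–15:30.
Common window lengths: 30, 30 min; longest is 30.

30 minutes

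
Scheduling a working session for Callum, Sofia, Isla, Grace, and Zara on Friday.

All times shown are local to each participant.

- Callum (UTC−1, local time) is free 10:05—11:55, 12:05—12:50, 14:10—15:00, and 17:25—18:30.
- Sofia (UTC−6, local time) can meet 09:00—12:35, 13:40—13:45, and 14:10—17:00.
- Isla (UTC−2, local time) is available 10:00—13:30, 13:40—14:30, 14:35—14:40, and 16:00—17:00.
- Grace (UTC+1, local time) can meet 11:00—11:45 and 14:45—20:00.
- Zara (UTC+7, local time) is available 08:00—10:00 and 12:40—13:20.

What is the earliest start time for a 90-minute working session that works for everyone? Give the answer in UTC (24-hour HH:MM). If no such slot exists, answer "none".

Callum → UTC: 11:05–12:55, 13:05–13:50, 15:10–16:00, 18:25–19:30.
Sofia → UTC: 15:00–18:35, 19:40–19:45, 20:10–23:00.
Isla → UTC: 12:00–15:30, 15:40–16:30, 16:35–16:40, 18:00–19:00.
Grace → UTC: 10:00–10:45, 13:45–19:00.
Zara → UTC: 01:00–03:00, 05:40–06:20.
Callum ∩ Sofia: 15:10–16:00, 18:25–18:35.
Callum ∩ Sofia ∩ Isla: 15:10–15:30, 15:40–16:00, 18:25–18:35.
Callum ∩ Sofia ∩ Isla ∩ Grace: 15:10–15:30, 15:40–16:00, 18:25–18:35.
Callum ∩ Sofia ∩ Isla ∩ Grace ∩ Zara: (none).
Windows ≥ 90 min: (none).

none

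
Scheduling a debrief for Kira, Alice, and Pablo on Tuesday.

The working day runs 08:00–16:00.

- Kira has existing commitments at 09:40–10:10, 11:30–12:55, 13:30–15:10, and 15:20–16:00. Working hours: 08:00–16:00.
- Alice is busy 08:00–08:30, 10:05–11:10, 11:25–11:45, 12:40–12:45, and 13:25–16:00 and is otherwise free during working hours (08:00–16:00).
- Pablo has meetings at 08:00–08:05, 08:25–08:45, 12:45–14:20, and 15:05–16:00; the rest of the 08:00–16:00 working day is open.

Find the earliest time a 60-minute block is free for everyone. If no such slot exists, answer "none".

Kira free within 08:00–16:00: 08:00–09:40, 10:10–11:30, 12:55–13:30, 15:10–15:20.
Alice free within 08:00–16:00: 08:30–10:05, 11:10–11:25, 11:45–12:40, 12:45–13:25.
Pablo free within 08:00–16:00: 08:05–08:25, 08:45–12:45, 14:20–15:05.
Kira ∩ Alice: 08:30–09:40, 11:10–11:25, 12:55–13:25.
Kira ∩ Alice ∩ Pablo: 08:45–09:40, 11:10–11:25.
Windows ≥ 60 min: (none).

none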